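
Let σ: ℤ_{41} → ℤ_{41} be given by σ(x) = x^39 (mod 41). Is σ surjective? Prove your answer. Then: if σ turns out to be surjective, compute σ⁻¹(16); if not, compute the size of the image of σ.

Since 41 is prime, the nonzero elements of ℤ_{41} form a cyclic group of order 40.
As gcd(39, 40) = 1, raising to the 39th power is a bijection on this group: if s^39 ≡ t^39 then (st^{−1})^39 = 1, and the only element of order dividing gcd(39, 40) = 1 is 1, so s = t.
With σ(0) = 0 this makes σ injective on all of ℤ_{41}, hence bijective (finite equal-size domain and codomain). In particular σ is surjective.
Since σ is surjective, we find the preimage of 16. The inverse of x ↦ x^39 on (ℤ_{41})^× is x ↦ x^39, because 39·39 = 1521 = 38·40 + 1 ≡ 1 (mod 40) and x^{40} = 1 for x ≠ 0 (Fermat). So σ⁻¹(16) = 16^39 mod 41.
Repeated squaring mod 41: 16^1 ≡ 16, 16^2 ≡ 16² = 256 ≡ 10, 16^4 ≡ 10² = 100 ≡ 18, 16^8 ≡ 18² = 324 ≡ 37, 16^16 ≡ 37² = 1369 ≡ 16, 16^32 ≡ 16² = 256 ≡ 10. Since 39 = 32 + 4 + 2 + 1, 16^39 ≡ 10·18·10·16: 10·18 = 180 ≡ 16, then 16·10 = 160 ≡ 37, then 37·16 = 592 ≡ 18. So 16^39 ≡ 18 (mod 41).
Hence σ⁻¹(16) = 18.

18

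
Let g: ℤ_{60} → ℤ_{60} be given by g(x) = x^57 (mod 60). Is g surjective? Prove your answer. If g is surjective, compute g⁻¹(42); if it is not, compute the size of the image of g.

g(0) = 0^57 = 0.
g(30): Repeated squaring mod 60: 30^1 ≡ 30, 30^2 ≡ 30² = 900 ≡ 0, 30^4 ≡ 0² = 0, 30^8 ≡ 0² = 0, 30^16 ≡ 0² = 0, 30^32 ≡ 0² = 0. Since 57 = 32 + 16 + 8 + 1, 30^57 ≡ 0·0·0·30: 0·0 = 0, then 0·0 = 0, then 0·30 = 0. So 30^57 ≡ 0 (mod 60).
So g(0) = g(30) = 0 while 0 ≠ 30, thus g is not injective.
A non-injective map from the 60-element set ℤ_{60} to itself takes at most 59 distinct values, so it cannot be surjective. Thus g is not surjective.
Since g is not surjective, we determine |image(g)|. Computing x^57 mod 60 for each x (by repeated squaring, reducing mod 60 at every step), the values g(0), g(1), …, g(59) are: 0, 1, 32, 3, 4, 5, 36, 7, 8, 9, 40, 11, 12, 13, 44, 15, 16, 17, 48, 19, 20, 21, 52, 23, 24, 25, 56, 27, 28, 29, 0, 31, 32, 33, 4, 35, 36, 37, 8, 39, 40, 41, 12, 43, 44, 45, 16, 47, 48, 49, 20, 51, 52, 53, 24, 55, 56, 57, 28, 59.
The distinct values are {0, 1, 3, 4, 5, 7, 8, 9, 11, 12, 13, 15, 16, 17, 19, 20, 21, 23, 24, 25, 27, 28, 29, 31, 32, 33, 35, 36, 37, 39, 40, 41, 43, 44, 45, 47, 48, 49, 51, 52, 53, 55, 56, 57, 59}; there are 45 of them.

45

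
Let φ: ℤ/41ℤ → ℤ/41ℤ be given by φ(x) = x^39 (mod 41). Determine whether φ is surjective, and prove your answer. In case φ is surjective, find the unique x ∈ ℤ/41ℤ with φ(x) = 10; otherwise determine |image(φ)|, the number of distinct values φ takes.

37

Since 41 is prime, the nonzero elements of ℤ/41ℤ form a cyclic group of order 40.
As gcd(39, 40) = 1, raising to the 39th power is a bijection on this group: if x_1^39 ≡ x_2^39 then (x_1x_2^{−1})^39 = 1, and the only element of order dividing gcd(39, 40) = 1 is 1, so x_1 = x_2.
With φ(0) = 0 this makes φ injective on all of ℤ/41ℤ, hence bijective (finite equal-size domain and codomain). In particular φ is surjective.
Since φ is surjective, we find the preimage of 10. The inverse of x ↦ x^39 on (ℤ/41ℤ)^× is x ↦ x^39, because 39·39 = 1521 = 38·40 + 1 ≡ 1 (mod 40) and x^{40} = 1 for x ≠ 0 (Fermat). So φ⁻¹(10) = 10^39 mod 41.
Repeated squaring mod 41: 10^1 ≡ 10, 10^2 ≡ 10² = 100 ≡ 18, 10^4 ≡ 18² = 324 ≡ 37, 10^8 ≡ 37² = 1369 ≡ 16, 10^16 ≡ 16² = 256 ≡ 10, 10^32 ≡ 10² = 100 ≡ 18. Since 39 = 32 + 4 + 2 + 1, 10^39 ≡ 18·37·18·10: 18·37 = 666 ≡ 10, then 10·18 = 180 ≡ 16, then 16·10 = 160 ≡ 37. So 10^39 ≡ 37 (mod 41).
Hence φ⁻¹(10) = 37.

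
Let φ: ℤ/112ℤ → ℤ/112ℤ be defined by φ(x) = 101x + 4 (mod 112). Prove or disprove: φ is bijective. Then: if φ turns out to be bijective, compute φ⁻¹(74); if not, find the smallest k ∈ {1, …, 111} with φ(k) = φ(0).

14

Suppose φ(u) = φ(v) in ℤ/112ℤ. Then 101u + 4 ≡ 101v + 4 (mod 112), thus 101(u − v) ≡ 0 (mod 112).
Since gcd(101, 112) = 1, 101 is invertible modulo 112, therefore u − v ≡ 0 (mod 112), i.e. u = v.
We now compute 101⁻¹ mod 112 explicitly. Euclid's algorithm: 112 = 1·101 + 11, 101 = 9·11 + 2, 11 = 5·2 + 1; back-substituting gives 1 = 61·101 − 55·112, so 101⁻¹ ≡ 61 (mod 112).
Then y ↦ 61(y − 4) is a two-sided inverse to φ, so every y ∈ ℤ/112ℤ has a preimage.
Thus φ is bijective.
Since φ is bijective, we find φ⁻¹(74): we need 101x ≡ 74 − 4 ≡ 70 (mod 112). Using 101⁻¹ = 61: x ≡ 61·70 = 4270 = 38·112 + 14, so x = 14.
Check: φ(14) = 101·14 + 4 = 1418 = 12·112 + 74 ≡ 74 (mod 112).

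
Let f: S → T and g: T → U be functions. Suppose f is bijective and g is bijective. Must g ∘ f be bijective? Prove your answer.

bijective

Injectivity: if g(f(x_1)) = g(f(x_2)) then f(x_1) = f(x_2) (g injective) so x_1 = x_2 (f injective).
Surjectivity: for c ∈ U pick b with g(b) = c, then a with f(a) = b; then (g ∘ f)(a) = c.
Therefore g ∘ f is bijective.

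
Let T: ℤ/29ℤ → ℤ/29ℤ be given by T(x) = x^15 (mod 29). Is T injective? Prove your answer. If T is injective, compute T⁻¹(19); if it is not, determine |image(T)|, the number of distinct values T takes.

10

Since 29 is prime, the nonzero elements of ℤ/29ℤ form a cyclic group of order 28.
As gcd(15, 28) = 1, raising to the 15th power is a bijection on this group: if a^15 ≡ b^15 then (ab^{−1})^15 = 1, and the only element of order dividing gcd(15, 28) = 1 is 1, so a = b.
With T(0) = 0 this makes T injective on all of ℤ/29ℤ, hence bijective (finite equal-size domain and codomain). In particular T is injective.
Since T is injective, we find the preimage of 19. The inverse of x ↦ x^15 on (ℤ/29ℤ)^× is x ↦ x^15, because 15·15 = 225 = 8·28 + 1 ≡ 1 (mod 28) and x^{28} = 1 for x ≠ 0 (Fermat). So T⁻¹(19) = 19^15 mod 29.
Repeated squaring mod 29: 19^1 ≡ 19, 19^2 ≡ 19² = 361 ≡ 13, 19^4 ≡ 13² = 169 ≡ 24, 19^8 ≡ 24² = 576 ≡ 25. Since 15 = 8 + 4 + 2 + 1, 19^15 ≡ 25·24·13·19: 25·24 = 600 ≡ 20, then 20·13 = 260 ≡ 28, then 28·19 = 532 ≡ 10. So 19^15 ≡ 10 (mod 29).
Hence T⁻¹(19) = 10.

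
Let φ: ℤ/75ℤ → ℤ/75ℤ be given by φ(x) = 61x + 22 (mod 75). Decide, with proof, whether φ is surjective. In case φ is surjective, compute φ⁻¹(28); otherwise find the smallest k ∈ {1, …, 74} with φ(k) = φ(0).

21

Since gcd(61, 75) = 1, 61 is invertible modulo 75. Euclid's algorithm: 75 = 1·61 + 14, 61 = 4·14 + 5, 14 = 2·5 + 4, 5 = 1·4 + 1; back-substituting gives 1 = 16·61 − 13·75, so 61⁻¹ ≡ 16 (mod 75).
Then y ↦ 16(y − 22) is a two-sided inverse to φ, so every y ∈ ℤ/75ℤ has a preimage.
So φ is surjective.
Since φ is surjective, we find φ⁻¹(28): we need 61x ≡ 28 − 22 ≡ 6 (mod 75). Using 61⁻¹ = 16: x ≡ 16·6 = 96 = 1·75 + 21, so x = 21.
Check: φ(21) = 61·21 + 22 = 1303 = 17·75 + 28 ≡ 28 (mod 75).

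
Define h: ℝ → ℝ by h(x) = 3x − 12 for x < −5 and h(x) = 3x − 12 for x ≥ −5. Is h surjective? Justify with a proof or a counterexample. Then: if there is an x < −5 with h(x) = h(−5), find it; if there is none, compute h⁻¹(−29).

Both pieces are strictly increasing (slopes 3 and 3), so each is injective on its own interval.
The left piece maps (−∞, −5) onto (−∞, −27); the right piece maps [−5, ∞) onto [−27, ∞).
These images together cover ℝ, so h is surjective.
Because the two images are disjoint, no x < −5 has h(x) = h(−5), so we compute h⁻¹(−29): −29 lies in (−∞, −27), so solve 3x − 12 = −29: x = (−29 + 12)/3 = −17/3.

-17/3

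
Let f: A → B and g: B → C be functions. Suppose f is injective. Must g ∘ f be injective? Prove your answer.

No. Take A = B = C = {1, 2, 3}, f = identity (injective), and g(x) = 1 for every x.
Then (g ∘ f)(1) = 1 = (g ∘ f)(3) with 1 ≠ 3, so g ∘ f is not injective.

not injective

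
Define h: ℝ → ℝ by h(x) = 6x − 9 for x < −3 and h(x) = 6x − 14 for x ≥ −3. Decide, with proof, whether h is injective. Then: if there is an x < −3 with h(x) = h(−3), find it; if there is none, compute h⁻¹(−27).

-23/6

Both pieces are strictly increasing (slopes 6 and 6), so each is injective on its own interval.
The left piece maps (−∞, −3) onto (−∞, −27); the right piece maps [−3, ∞) onto [−32, ∞).
These images overlap. In particular h(−3) = −32 (right piece), and solving 6x − 9 = −32 on the left piece gives x = −23/6 < −3.
So h(−23/6) = h(−3) with −23/6 ≠ −3, and h is not injective. This x = −23/6 is the requested value below −3.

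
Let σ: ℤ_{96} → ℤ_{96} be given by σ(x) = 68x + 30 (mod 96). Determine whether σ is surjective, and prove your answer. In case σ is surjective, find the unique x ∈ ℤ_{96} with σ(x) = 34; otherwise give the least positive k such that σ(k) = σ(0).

24

By definition, σ is surjective if every y in the codomain equals σ(x) for some x in the domain.
Since gcd(68, 96) = 4, we have 68x ≡ 0 (mod 4) for all x, so σ(x) ≡ 2 (mod 4).
But 0 ≢ 2 (mod 4), so 0 ∈ ℤ_{96} has no preimage. Therefore σ is not surjective.
Since σ is not surjective, we find the least positive k with σ(k) = σ(0): this means 68k ≡ 0 (mod 96), i.e. 96 ∣ 68k. Since gcd(68, 96) = 4, dividing through by 4 this holds exactly when 24 ∣ 17k, and as gcd(17, 24) = 1, exactly when 24 ∣ k.
The smallest positive such k is 24.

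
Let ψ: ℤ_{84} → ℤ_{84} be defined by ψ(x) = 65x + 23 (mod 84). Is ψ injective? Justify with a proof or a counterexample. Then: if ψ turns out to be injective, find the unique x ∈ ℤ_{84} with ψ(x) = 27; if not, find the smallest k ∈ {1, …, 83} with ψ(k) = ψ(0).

44

By definition, injectivity means: for all s, t in the domain, ψ(s) = ψ(t) implies s = t.
Suppose ψ(s) = ψ(t) in ℤ_{84}. Then 65s + 23 ≡ 65t + 23 (mod 84), so 65(s − t) ≡ 0 (mod 84).
Since gcd(65, 84) = 1, 65 is invertible modulo 84, therefore s − t ≡ 0 (mod 84), i.e. s = t.
Therefore ψ is injective.
We now compute 65⁻¹ mod 84 explicitly. Euclid's algorithm: 84 = 1·65 + 19, 65 = 3·19 + 8, 19 = 2·8 + 3, 8 = 2·3 + 2, 3 = 1·2 + 1; back-substituting gives 1 = 53·65 − 41·84, so 65⁻¹ ≡ 53 (mod 84).
Since ψ is injective, we find ψ⁻¹(27): we need 65x ≡ 27 − 23 ≡ 4 (mod 84). Using 65⁻¹ = 53: x ≡ 53·4 = 212 = 2·84 + 44, so x = 44.
Check: ψ(44) = 65·44 + 23 = 2883 = 34·84 + 27 ≡ 27 (mod 84).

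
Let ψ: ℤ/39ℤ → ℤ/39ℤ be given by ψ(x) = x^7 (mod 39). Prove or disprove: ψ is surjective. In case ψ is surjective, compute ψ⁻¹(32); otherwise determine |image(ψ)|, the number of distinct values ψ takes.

Computing x^7 mod 39 for each x (by repeated squaring, reducing mod 39 at every step), the values ψ(0), ψ(1), …, ψ(38) are: 0, 1, 11, 3, 4, 8, 33, 19, 5, 9, 10, 2, 12, 13, 14, 24, 16, 17, 21, 7, 32, 18, 22, 23, 15, 25, 26, 27, 37, 29, 30, 34, 20, 6, 31, 35, 36, 28, 38.
Every element of ℤ/39ℤ appears exactly once in this list, so ψ is a bijection, and in particular surjective.
Since ψ is surjective, we read off the preimage of 32 from the same table: ψ(20) = 32, so ψ⁻¹(32) = 20.

20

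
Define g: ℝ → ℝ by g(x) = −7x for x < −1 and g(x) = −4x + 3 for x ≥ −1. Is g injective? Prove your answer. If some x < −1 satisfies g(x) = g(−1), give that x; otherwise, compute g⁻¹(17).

-17/7

Both pieces are strictly decreasing (slopes −7 and −4), so each is injective on its own interval.
The left piece maps (−∞, −1) onto (7, ∞); the right piece maps [−1, ∞) onto (−∞, 7].
These images are disjoint, so no value is attained by both pieces. Therefore g is injective.
Because the two images are disjoint, no x < −1 has g(x) = g(−1), so we compute g⁻¹(17): 17 lies in (7, ∞), so solve −7x = 17: x = (17 − 0)/(−7) = −17/7.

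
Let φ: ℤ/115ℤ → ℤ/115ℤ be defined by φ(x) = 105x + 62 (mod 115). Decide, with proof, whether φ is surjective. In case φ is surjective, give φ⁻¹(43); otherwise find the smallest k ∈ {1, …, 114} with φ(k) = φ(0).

Recall that φ is surjective if every y in the codomain equals φ(x) for some x in the domain.
Since gcd(105, 115) = 5, we have 105x ≡ 0 (mod 5) for all x, so φ(x) ≡ 2 (mod 5).
But 0 ≢ 2 (mod 5), so 0 ∈ ℤ/115ℤ has no preimage. Thus φ is not surjective.
Since φ is not surjective, we find the least positive k with φ(k) = φ(0): this means 105k ≡ 0 (mod 115), i.e. 115 ∣ 105k. Since gcd(105, 115) = 5, dividing through by 5 this holds exactly when 23 ∣ 21k, and as gcd(21, 23) = 1, exactly when 23 ∣ k.
The smallest positive such k is 23.

23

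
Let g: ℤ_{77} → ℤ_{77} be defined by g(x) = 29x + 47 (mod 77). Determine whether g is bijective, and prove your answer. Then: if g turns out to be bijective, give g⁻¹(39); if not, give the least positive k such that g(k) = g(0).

By definition, g is injective when g(a) = g(b) forces a = b.
If g(a) = g(b), then 29a ≡ 29b (mod 77). Because gcd(29, 77) = 1, we may cancel 29 to get a ≡ b (mod 77).
We now compute 29⁻¹ mod 77 explicitly. Euclid's algorithm: 77 = 2·29 + 19, 29 = 1·19 + 10, 19 = 1·10 + 9, 10 = 1·9 + 1; back-substituting gives 1 = 8·29 − 3·77, so 29⁻¹ ≡ 8 (mod 77).
Then y ↦ 8(y − 47) is a two-sided inverse to g, so every y ∈ ℤ_{77} has a preimage.
Thus g is bijective.
Since g is bijective, we compute g⁻¹(39): solve 29x + 47 ≡ 39 (mod 77), i.e. 29x ≡ 69 (mod 77).
Multiplying by 29⁻¹ = 8 gives x ≡ 8·69 = 552 = 7·77 + 13 ≡ 13 (mod 77).
Check: g(13) = 29·13 + 47 = 424 = 5·77 + 39 ≡ 39 (mod 77).

13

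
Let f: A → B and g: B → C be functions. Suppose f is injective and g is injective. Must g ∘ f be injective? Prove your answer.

Suppose (g ∘ f)(u) = (g ∘ f)(v), i.e. g(f(u)) = g(f(v)).
Since g is injective, f(u) = f(v). Since f is injective, u = v. Therefore g ∘ f is injective.

injective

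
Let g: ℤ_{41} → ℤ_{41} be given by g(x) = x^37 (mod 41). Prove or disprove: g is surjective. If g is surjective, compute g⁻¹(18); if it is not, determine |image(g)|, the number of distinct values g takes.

Since 41 is prime, the nonzero elements of ℤ_{41} form a cyclic group of order 40.
As gcd(37, 40) = 1, raising to the 37th power is a bijection on this group: if a^37 ≡ b^37 then (ab^{−1})^37 = 1, and the only element of order dividing gcd(37, 40) = 1 is 1, so a = b.
With g(0) = 0 this makes g injective on all of ℤ_{41}, hence bijective (finite equal-size domain and codomain). In particular g is surjective.
Since g is surjective, we find the preimage of 18. The inverse of x ↦ x^37 on (ℤ_{41})^× is x ↦ x^13, because 37·13 = 481 = 12·40 + 1 ≡ 1 (mod 40) and x^{40} = 1 for x ≠ 0 (Fermat). So g⁻¹(18) = 18^13 mod 41.
Repeated squaring mod 41: 18^1 ≡ 18, 18^2 ≡ 18² = 324 ≡ 37, 18^4 ≡ 37² = 1369 ≡ 16, 18^8 ≡ 16² = 256 ≡ 10. Since 13 = 8 + 4 + 1, 18^13 ≡ 10·16·18: 10·16 = 160 ≡ 37, then 37·18 = 666 ≡ 10. So 18^13 ≡ 10 (mod 41).
Hence g⁻¹(18) = 10.

10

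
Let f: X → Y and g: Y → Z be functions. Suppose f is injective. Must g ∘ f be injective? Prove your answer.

not injective

No. Take X = Y = Z = {0, 1}, f = identity (injective), and g(x) = 0 for every x.
Then (g ∘ f)(0) = 0 = (g ∘ f)(1) with 0 ≠ 1, so g ∘ f is not injective.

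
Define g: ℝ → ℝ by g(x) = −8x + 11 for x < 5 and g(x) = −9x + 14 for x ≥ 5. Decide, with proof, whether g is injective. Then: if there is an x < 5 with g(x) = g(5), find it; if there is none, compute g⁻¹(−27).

19/4

Both pieces are strictly decreasing (slopes −8 and −9), so each is injective on its own interval.
The left piece maps (−∞, 5) onto (−29, ∞); the right piece maps [5, ∞) onto (−∞, −31].
These images are disjoint, so no value is attained by both pieces. Therefore g is injective.
Because the two images are disjoint, no x < 5 has g(x) = g(5), so we compute g⁻¹(−27): −27 lies in (−29, ∞), so solve −8x + 11 = −27: x = (−27 − 11)/(−8) = 19/4.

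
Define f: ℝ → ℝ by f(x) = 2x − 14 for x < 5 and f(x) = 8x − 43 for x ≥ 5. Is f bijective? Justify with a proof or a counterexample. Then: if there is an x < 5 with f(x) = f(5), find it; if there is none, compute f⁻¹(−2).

41/8

Both pieces are strictly increasing (slopes 2 and 8), so each is injective on its own interval.
The left piece maps (−∞, 5) onto (−∞, −4); the right piece maps [5, ∞) onto [−3, ∞).
The images leave a gap (−4 has no preimage), so f is not surjective, hence not bijective.
Because the two images are disjoint, no x < 5 has f(x) = f(5), so we compute f⁻¹(−2): −2 lies in [−3, ∞), so solve 8x − 43 = −2: x = (−2 + 43)/8 = 41/8.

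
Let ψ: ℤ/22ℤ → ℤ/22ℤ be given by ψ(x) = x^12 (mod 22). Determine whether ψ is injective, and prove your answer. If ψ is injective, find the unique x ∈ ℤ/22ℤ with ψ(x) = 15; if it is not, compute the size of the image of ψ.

ψ(10): Repeated squaring mod 22: 10^1 ≡ 10, 10^2 ≡ 10² = 100 ≡ 12, 10^4 ≡ 12² = 144 ≡ 12, 10^8 ≡ 12² = 144 ≡ 12. Since 12 = 8 + 4, 10^12 ≡ 12·12: 12·12 = 144 ≡ 12. So 10^12 ≡ 12 (mod 22).
ψ(12): Repeated squaring mod 22: 12^1 ≡ 12, 12^2 ≡ 12² = 144 ≡ 12, 12^4 ≡ 12² = 144 ≡ 12, 12^8 ≡ 12² = 144 ≡ 12. Since 12 = 8 + 4, 12^12 ≡ 12·12: 12·12 = 144 ≡ 12. So 12^12 ≡ 12 (mod 22).
So ψ(10) = ψ(12) = 12 while 10 ≠ 12, thus ψ is not injective.
Since ψ is not injective, we determine |image(ψ)|. Computing x^12 mod 22 for each x (by repeated squaring, reducing mod 22 at every step), the values ψ(0), ψ(1), …, ψ(21) are: 0, 1, 4, 9, 16, 3, 14, 5, 20, 15, 12, 11, 12, 15, 20, 5, 14, 3, 16, 9, 4, 1.
The distinct values are {0, 1, 3, 4, 5, 9, 11, 12, 14, 15, 16, 20}; there are 12 of them.

12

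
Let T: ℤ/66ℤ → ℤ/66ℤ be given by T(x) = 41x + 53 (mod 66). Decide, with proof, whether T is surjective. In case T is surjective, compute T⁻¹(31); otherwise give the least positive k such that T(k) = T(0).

Since gcd(41, 66) = 1, 41 is invertible modulo 66. Euclid's algorithm: 66 = 1·41 + 25, 41 = 1·25 + 16, 25 = 1·16 + 9, 16 = 1·9 + 7, 9 = 1·7 + 2, 7 = 3·2 + 1; back-substituting gives 1 = 29·41 − 18·66, so 41⁻¹ ≡ 29 (mod 66).
For any y ∈ ℤ/66ℤ, x = 29(y − 53) mod 66 satisfies T(x) = 41·29(y − 53) + 53 ≡ y (since 41·29 ≡ 1 mod 66). So every y has a preimage.
Hence T is surjective.
Since T is surjective, we compute T⁻¹(31): solve 41x + 53 ≡ 31 (mod 66), i.e. 41x ≡ 44 (mod 66).
Multiplying by 41⁻¹ = 29 gives x ≡ 29·44 = 1276 = 19·66 + 22 ≡ 22 (mod 66).
Check: T(22) = 41·22 + 53 = 955 = 14·66 + 31 ≡ 31 (mod 66).

22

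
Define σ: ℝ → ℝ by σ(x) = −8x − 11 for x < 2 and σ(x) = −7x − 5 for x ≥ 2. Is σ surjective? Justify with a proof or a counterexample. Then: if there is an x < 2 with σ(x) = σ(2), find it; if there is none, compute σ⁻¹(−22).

Both pieces are strictly decreasing (slopes −8 and −7), so each is injective on its own interval.
The left piece maps (−∞, 2) onto (−27, ∞); the right piece maps [2, ∞) onto (−∞, −19].
The union (−27, ∞) ∪ (−∞, −19] covers ℝ, so σ is surjective.
For the follow-up: the images overlap, so an x < 2 with σ(x) = σ(2) exists. σ(2) = −19; solving −8x − 11 = −19 for x < 2 gives x = (−19 + 11)/(−8) = 1.

1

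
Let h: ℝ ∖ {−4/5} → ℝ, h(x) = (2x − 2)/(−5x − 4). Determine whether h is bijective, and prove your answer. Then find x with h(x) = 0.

If h(x) = −2/5, cross-multiplying gives −5(2x − 2) = 2(−5x − 4), which simplifies to 10 = −8 — false.  So −2/5 has no preimage and h is not surjective.
Hence h is not bijective.
Solving h(x) = 0: cross-multiplying gives 2x − 2 = 0(−5x − 4), which rearranges to 2x = 2, so x = 1.

1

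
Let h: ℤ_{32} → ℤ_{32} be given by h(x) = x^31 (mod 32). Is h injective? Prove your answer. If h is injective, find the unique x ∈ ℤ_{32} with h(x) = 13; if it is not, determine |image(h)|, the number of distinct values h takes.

h(0) = 0^31 = 0.
h(2): Repeated squaring mod 32: 2^1 ≡ 2, 2^2 ≡ 2² = 4, 2^4 ≡ 4² = 16, 2^8 ≡ 16² = 256 ≡ 0, 2^16 ≡ 0² = 0. Since 31 = 16 + 8 + 4 + 2 + 1, 2^31 ≡ 0·0·16·4·2: 0·0 = 0, then 0·16 = 0, then 0·4 = 0, then 0·2 = 0. So 2^31 ≡ 0 (mod 32).
So h(0) = h(2) = 0 while 0 ≠ 2, thus h is not injective.
Since h is not injective, we determine |image(h)|. Computing x^31 mod 32 for each x (by repeated squaring, reducing mod 32 at every step), the values h(0), h(1), …, h(31) are: 0, 1, 0, 11, 0, 13, 0, 23, 0, 25, 0, 3, 0, 5, 0, 15, 0, 17, 0, 27, 0, 29, 0, 7, 0, 9, 0, 19, 0, 21, 0, 31.
The distinct values are {0, 1, 3, 5, 7, 9, 11, 13, 15, 17, 19, 21, 23, 25, 27, 29, 31}; there are 17 of them.

17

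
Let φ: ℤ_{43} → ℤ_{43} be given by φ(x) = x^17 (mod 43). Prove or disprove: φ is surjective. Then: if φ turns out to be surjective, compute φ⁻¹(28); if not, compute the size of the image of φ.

5

Since 43 is prime, the nonzero elements of ℤ_{43} form a cyclic group of order 42.
As gcd(17, 42) = 1, raising to the 17th power is a bijection on this group: if x_1^17 ≡ x_2^17 then (x_1x_2^{−1})^17 = 1, and the only element of order dividing gcd(17, 42) = 1 is 1, so x_1 = x_2.
With φ(0) = 0 this makes φ injective on all of ℤ_{43}, hence bijective (finite equal-size domain and codomain). In particular φ is surjective.
Since φ is surjective, we find the preimage of 28. The inverse of x ↦ x^17 on (ℤ_{43})^× is x ↦ x^5, because 17·5 = 85 = 2·42 + 1 ≡ 1 (mod 42) and x^{42} = 1 for x ≠ 0 (Fermat). So φ⁻¹(28) = 28^5 mod 43.
Repeated squaring mod 43: 28^1 ≡ 28, 28^2 ≡ 28² = 784 ≡ 10, 28^4 ≡ 10² = 100 ≡ 14. Since 5 = 4 + 1, 28^5 ≡ 14·28: 14·28 = 392 ≡ 5. So 28^5 ≡ 5 (mod 43).
Hence φ⁻¹(28) = 5.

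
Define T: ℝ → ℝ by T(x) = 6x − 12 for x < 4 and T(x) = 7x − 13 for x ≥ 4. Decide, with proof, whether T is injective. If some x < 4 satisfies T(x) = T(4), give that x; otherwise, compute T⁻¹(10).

11/3

Both pieces are strictly increasing (slopes 6 and 7), so each is injective on its own interval.
The left piece maps (−∞, 4) onto (−∞, 12); the right piece maps [4, ∞) onto [15, ∞).
These images are disjoint, so no value is attained by both pieces. So T is injective.
Because the two images are disjoint, no x < 4 has T(x) = T(4), so we compute T⁻¹(10): 10 lies in (−∞, 12), so solve 6x − 12 = 10: x = (10 + 12)/6 = 11/3.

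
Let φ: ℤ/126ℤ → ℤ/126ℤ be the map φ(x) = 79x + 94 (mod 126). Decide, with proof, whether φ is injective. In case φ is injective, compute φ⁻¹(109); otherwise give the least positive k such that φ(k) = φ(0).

123

If φ(u) = φ(v), then 79u ≡ 79v (mod 126). Because gcd(79, 126) = 1, we may cancel 79 to get u ≡ v (mod 126).
Hence φ is injective.
We now compute 79⁻¹ mod 126 explicitly. Euclid's algorithm: 126 = 1·79 + 47, 79 = 1·47 + 32, 47 = 1·32 + 15, 32 = 2·15 + 2, 15 = 7·2 + 1; back-substituting gives 1 = 67·79 − 42·126, so 79⁻¹ ≡ 67 (mod 126).
Since φ is injective, we compute φ⁻¹(109): solve 79x + 94 ≡ 109 (mod 126), i.e. 79x ≡ 15 (mod 126).
Multiplying by 79⁻¹ = 67 gives x ≡ 67·15 = 1005 = 7·126 + 123 ≡ 123 (mod 126).
Check: φ(123) = 79·123 + 94 = 9811 = 77·126 + 109 ≡ 109 (mod 126).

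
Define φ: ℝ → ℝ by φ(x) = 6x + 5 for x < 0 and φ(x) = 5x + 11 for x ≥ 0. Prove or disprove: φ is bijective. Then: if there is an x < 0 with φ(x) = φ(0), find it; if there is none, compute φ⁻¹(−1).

-1

Both pieces are strictly increasing (slopes 6 and 5), so each is injective on its own interval.
The left piece maps (−∞, 0) onto (−∞, 5); the right piece maps [0, ∞) onto [11, ∞).
The images leave a gap (5 has no preimage), so φ is not surjective, hence not bijective.
Because the two images are disjoint, no x < 0 has φ(x) = φ(0), so we compute φ⁻¹(−1): −1 lies in (−∞, 5), so solve 6x + 5 = −1: x = (−1 − 5)/6 = −1.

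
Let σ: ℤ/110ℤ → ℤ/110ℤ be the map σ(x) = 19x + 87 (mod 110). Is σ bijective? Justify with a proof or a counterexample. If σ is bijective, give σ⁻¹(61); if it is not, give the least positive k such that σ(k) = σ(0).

16

If σ(x_1) = σ(x_2), then 19x_1 ≡ 19x_2 (mod 110). Because gcd(19, 110) = 1, we may cancel 19 to get x_1 ≡ x_2 (mod 110).
We now compute 19⁻¹ mod 110 explicitly. Euclid's algorithm: 110 = 5·19 + 15, 19 = 1·15 + 4, 15 = 3·4 + 3, 4 = 1·3 + 1; back-substituting gives 1 = 29·19 − 5·110, so 19⁻¹ ≡ 29 (mod 110).
For any y ∈ ℤ/110ℤ, x = 29(y − 87) mod 110 satisfies σ(x) = 19·29(y − 87) + 87 ≡ y (since 19·29 ≡ 1 mod 110). So every y has a preimage.
Therefore σ is bijective.
Since σ is bijective, we compute σ⁻¹(61): solve 19x + 87 ≡ 61 (mod 110), i.e. 19x ≡ 84 (mod 110).
Multiplying by 19⁻¹ = 29 gives x ≡ 29·84 = 2436 = 22·110 + 16 ≡ 16 (mod 110).
Check: σ(16) = 19·16 + 87 = 391 = 3·110 + 61 ≡ 61 (mod 110).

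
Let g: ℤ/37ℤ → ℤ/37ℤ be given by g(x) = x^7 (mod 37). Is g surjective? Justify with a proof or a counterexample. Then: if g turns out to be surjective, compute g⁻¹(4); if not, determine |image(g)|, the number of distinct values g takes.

3

Since 37 is prime, the nonzero elements of ℤ/37ℤ form a cyclic group of order 36.
As gcd(7, 36) = 1, raising to the 7th power is a bijection on this group: if a^7 ≡ b^7 then (ab^{−1})^7 = 1, and the only element of order dividing gcd(7, 36) = 1 is 1, so a = b.
With g(0) = 0 this makes g injective on all of ℤ/37ℤ, hence bijective (finite equal-size domain and codomain). In particular g is surjective.
Since g is surjective, we find the preimage of 4. The inverse of x ↦ x^7 on (ℤ/37ℤ)^× is x ↦ x^31, because 7·31 = 217 = 6·36 + 1 ≡ 1 (mod 36) and x^{36} = 1 for x ≠ 0 (Fermat). So g⁻¹(4) = 4^31 mod 37.
Repeated squaring mod 37: 4^1 ≡ 4, 4^2 ≡ 4² = 16, 4^4 ≡ 16² = 256 ≡ 34, 4^8 ≡ 34² = 1156 ≡ 9, 4^16 ≡ 9² = 81 ≡ 7. Since 31 = 16 + 8 + 4 + 2 + 1, 4^31 ≡ 7·9·34·16·4: 7·9 = 63 ≡ 26, then 26·34 = 884 ≡ 33, then 33·16 = 528 ≡ 10, then 10·4 = 40 ≡ 3. So 4^31 ≡ 3 (mod 37).
Hence g⁻¹(4) = 3.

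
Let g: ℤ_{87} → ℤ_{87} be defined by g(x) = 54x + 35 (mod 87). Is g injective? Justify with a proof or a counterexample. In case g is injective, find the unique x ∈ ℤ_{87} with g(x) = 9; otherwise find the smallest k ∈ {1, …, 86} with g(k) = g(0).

29

We have gcd(54, 87) = 3 > 1. Taking u = 0 and v = 29: g(0) = 35 and g(29) = 54·29 + 35 = 1601 ≡ 35 (mod 87).
So g(0) = g(29) while 0 ≠ 29, hence g is not injective.
Since g is not injective, we find the least positive k with g(k) = g(0): this means 54k ≡ 0 (mod 87), i.e. 87 ∣ 54k. Since gcd(54, 87) = 3, dividing through by 3 this holds exactly when 29 ∣ 18k, and as gcd(18, 29) = 1, exactly when 29 ∣ k.
The smallest positive such k is 29.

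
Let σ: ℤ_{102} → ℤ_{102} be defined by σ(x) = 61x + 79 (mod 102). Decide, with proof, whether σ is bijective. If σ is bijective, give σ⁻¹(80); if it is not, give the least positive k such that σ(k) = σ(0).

97

Recall that injectivity means: for all u, v in the domain, σ(u) = σ(v) implies u = v.
Suppose σ(u) = σ(v) in ℤ_{102}. Then 61u + 79 ≡ 61v + 79 (mod 102), so 61(u − v) ≡ 0 (mod 102).
Since gcd(61, 102) = 1, 61 is invertible modulo 102, therefore u − v ≡ 0 (mod 102), i.e. u = v.
We now compute 61⁻¹ mod 102 explicitly. Euclid's algorithm: 102 = 1·61 + 41, 61 = 1·41 + 20, 41 = 2·20 + 1; back-substituting gives 1 = 97·61 − 58·102, so 61⁻¹ ≡ 97 (mod 102).
Then y ↦ 97(y − 79) is a two-sided inverse to σ, so every y ∈ ℤ_{102} has a preimage.
Thus σ is bijective.
Since σ is bijective, we compute σ⁻¹(80): solve 61x + 79 ≡ 80 (mod 102), i.e. 61x ≡ 1 (mod 102).
Multiplying by 61⁻¹ = 97 gives x ≡ 97·1 = 97 ≡ 97 (mod 102).
Check: σ(97) = 61·97 + 79 = 5996 = 58·102 + 80 ≡ 80 (mod 102).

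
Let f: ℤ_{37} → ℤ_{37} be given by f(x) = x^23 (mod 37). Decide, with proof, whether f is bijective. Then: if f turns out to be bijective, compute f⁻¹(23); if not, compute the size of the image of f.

Since 37 is prime, the nonzero elements of ℤ_{37} form a cyclic group of order 36.
As gcd(23, 36) = 1, raising to the 23rd power is a bijection on this group: if s^23 ≡ t^23 then (st^{−1})^23 = 1, and the only element of order dividing gcd(23, 36) = 1 is 1, so s = t.
With f(0) = 0 this makes f injective on all of ℤ_{37}, hence bijective (finite equal-size domain and codomain). In particular f is bijective.
Since f is bijective, we find the preimage of 23. The inverse of x ↦ x^23 on (ℤ_{37})^× is x ↦ x^11, because 23·11 = 253 = 7·36 + 1 ≡ 1 (mod 36) and x^{36} = 1 for x ≠ 0 (Fermat). So f⁻¹(23) = 23^11 mod 37.
Repeated squaring mod 37: 23^1 ≡ 23, 23^2 ≡ 23² = 529 ≡ 11, 23^4 ≡ 11² = 121 ≡ 10, 23^8 ≡ 10² = 100 ≡ 26. Since 11 = 8 + 2 + 1, 23^11 ≡ 26·11·23: 26·11 = 286 ≡ 27, then 27·23 = 621 ≡ 29. So 23^11 ≡ 29 (mod 37).
Hence f⁻¹(23) = 29.

29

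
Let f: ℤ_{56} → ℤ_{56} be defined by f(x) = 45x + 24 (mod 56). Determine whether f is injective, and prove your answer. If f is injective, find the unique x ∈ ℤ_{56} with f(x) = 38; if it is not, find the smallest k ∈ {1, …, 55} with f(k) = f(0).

14

If f(u) = f(v), then 45u ≡ 45v (mod 56). Because gcd(45, 56) = 1, we may cancel 45 to get u ≡ v (mod 56).
So f is injective.
We now compute 45⁻¹ mod 56 explicitly. Euclid's algorithm: 56 = 1·45 + 11, 45 = 4·11 + 1; back-substituting gives 1 = 5·45 − 4·56, so 45⁻¹ ≡ 5 (mod 56).
Since f is injective, we find f⁻¹(38): we need 45x ≡ 38 − 24 ≡ 14 (mod 56). Using 45⁻¹ = 5: x ≡ 5·14 = 70 = 1·56 + 14, so x = 14.
Check: f(14) = 45·14 + 24 = 654 = 11·56 + 38 ≡ 38 (mod 56).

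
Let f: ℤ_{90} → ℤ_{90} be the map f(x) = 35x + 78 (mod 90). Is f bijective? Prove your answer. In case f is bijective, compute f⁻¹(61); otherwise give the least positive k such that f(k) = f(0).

18

We have gcd(35, 90) = 5 > 1. Taking a = 0 and b = 18: f(0) = 78 and f(18) = 35·18 + 78 = 708 ≡ 78 (mod 90).
So f(0) = f(18) while 0 ≠ 18, hence f is not injective, hence not bijective.
Since f is not bijective, we find the least positive k with f(k) = f(0): this means 35k ≡ 0 (mod 90), i.e. 90 ∣ 35k. Since gcd(35, 90) = 5, dividing through by 5 this holds exactly when 18 ∣ 7k, and as gcd(7, 18) = 1, exactly when 18 ∣ k.
The smallest positive such k is 18.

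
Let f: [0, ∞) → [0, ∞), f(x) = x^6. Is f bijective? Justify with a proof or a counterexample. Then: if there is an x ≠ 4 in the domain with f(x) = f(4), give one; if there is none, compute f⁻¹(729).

3

On [0, ∞), x ↦ x^6 is strictly increasing (injective) and for any y ∈ [0, ∞) the 6th root y^{1/6} lies in [0, ∞) (surjective). So f is bijective.
Since x ↦ x^6 is strictly increasing on [0, ∞), it is injective there, so no x ≠ 4 in the domain has f(x) = f(4). We therefore compute f⁻¹(729) = 729^{1/6} = 3 (indeed 3^6 = 729).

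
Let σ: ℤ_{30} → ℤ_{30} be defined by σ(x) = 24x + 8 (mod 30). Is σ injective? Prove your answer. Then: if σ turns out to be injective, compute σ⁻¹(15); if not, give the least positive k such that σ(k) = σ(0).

We have gcd(24, 30) = 6 > 1. Taking a = 0 and b = 5: σ(0) = 8 and σ(5) = 24·5 + 8 = 128 ≡ 8 (mod 30).
So σ(0) = σ(5) while 0 ≠ 5, so σ is not injective.
Since σ is not injective, we find the least positive k with σ(k) = σ(0): this means 24k ≡ 0 (mod 30), i.e. 30 ∣ 24k. Since gcd(24, 30) = 6, dividing through by 6 this holds exactly when 5 ∣ 4k, and as gcd(4, 5) = 1, exactly when 5 ∣ k.
The smallest positive such k is 5.

5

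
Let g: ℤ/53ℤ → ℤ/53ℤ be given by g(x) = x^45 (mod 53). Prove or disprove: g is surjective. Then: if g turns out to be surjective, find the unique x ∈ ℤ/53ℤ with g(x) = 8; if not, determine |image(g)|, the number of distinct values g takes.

22

Since 53 is prime, the nonzero elements of ℤ/53ℤ form a cyclic group of order 52.
As gcd(45, 52) = 1, raising to the 45th power is a bijection on this group: if s^45 ≡ t^45 then (st^{−1})^45 = 1, and the only element of order dividing gcd(45, 52) = 1 is 1, so s = t.
With g(0) = 0 this makes g injective on all of ℤ/53ℤ, hence bijective (finite equal-size domain and codomain). In particular g is surjective.
Since g is surjective, we find the preimage of 8. The inverse of x ↦ x^45 on (ℤ/53ℤ)^× is x ↦ x^37, because 45·37 = 1665 = 32·52 + 1 ≡ 1 (mod 52) and x^{52} = 1 for x ≠ 0 (Fermat). So g⁻¹(8) = 8^37 mod 53.
Repeated squaring mod 53: 8^1 ≡ 8, 8^2 ≡ 8² = 64 ≡ 11, 8^4 ≡ 11² = 121 ≡ 15, 8^8 ≡ 15² = 225 ≡ 13, 8^16 ≡ 13² = 169 ≡ 10, 8^32 ≡ 10² = 100 ≡ 47. Since 37 = 32 + 4 + 1, 8^37 ≡ 47·15·8: 47·15 = 705 ≡ 16, then 16·8 = 128 ≡ 22. So 8^37 ≡ 22 (mod 53).
Hence g⁻¹(8) = 22.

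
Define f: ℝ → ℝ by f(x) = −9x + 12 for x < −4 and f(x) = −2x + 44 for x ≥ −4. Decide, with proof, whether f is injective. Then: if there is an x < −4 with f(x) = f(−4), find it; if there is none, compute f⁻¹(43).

-40/9

Both pieces are strictly decreasing (slopes −9 and −2), so each is injective on its own interval.
The left piece maps (−∞, −4) onto (48, ∞); the right piece maps [−4, ∞) onto (−∞, 52].
These images overlap. In particular f(−4) = 52 (right piece), and solving −9x + 12 = 52 on the left piece gives x = −40/9 < −4.
So f(−40/9) = f(−4) with −40/9 ≠ −4, and f is not injective. This x = −40/9 is the requested value below −4.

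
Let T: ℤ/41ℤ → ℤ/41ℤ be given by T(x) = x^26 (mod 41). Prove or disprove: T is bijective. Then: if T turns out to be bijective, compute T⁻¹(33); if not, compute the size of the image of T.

T(20): Repeated squaring mod 41: 20^1 ≡ 20, 20^2 ≡ 20² = 400 ≡ 31, 20^4 ≡ 31² = 961 ≡ 18, 20^8 ≡ 18² = 324 ≡ 37, 20^16 ≡ 37² = 1369 ≡ 16. Since 26 = 16 + 8 + 2, 20^26 ≡ 16·37·31: 16·37 = 592 ≡ 18, then 18·31 = 558 ≡ 25. So 20^26 ≡ 25 (mod 41).
T(21): Repeated squaring mod 41: 21^1 ≡ 21, 21^2 ≡ 21² = 441 ≡ 31, 21^4 ≡ 31² = 961 ≡ 18, 21^8 ≡ 18² = 324 ≡ 37, 21^16 ≡ 37² = 1369 ≡ 16. Since 26 = 16 + 8 + 2, 21^26 ≡ 16·37·31: 16·37 = 592 ≡ 18, then 18·31 = 558 ≡ 25. So 21^26 ≡ 25 (mod 41).
So T(20) = T(21) = 25 while 20 ≠ 21, therefore T is not injective, hence not bijective.
Since T is not bijective, we determine |image(T)|. Computing x^26 mod 41 for each x (by repeated squaring, reducing mod 41 at every step), the values T(0), T(1), …, T(40) are: 0, 1, 23, 9, 37, 4, 2, 21, 31, 40, 10, 8, 5, 39, 32, 36, 16, 33, 18, 20, 25, 25, 20, 18, 33, 16, 36, 32, 39, 5, 8, 10, 40, 31, 21, 2, 4, 37, 9, 23, 1.
The distinct values are {0, 1, 2, 4, 5, 8, 9, 10, 16, 18, 20, 21, 23, 25, 31, 32, 33, 36, 37, 39, 40}; there are 21 of them.

21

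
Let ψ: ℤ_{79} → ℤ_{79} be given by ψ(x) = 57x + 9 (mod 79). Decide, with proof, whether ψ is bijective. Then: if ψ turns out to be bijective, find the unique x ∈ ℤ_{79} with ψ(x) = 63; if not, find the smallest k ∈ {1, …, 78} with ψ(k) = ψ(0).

55

If ψ(a) = ψ(b), then 57a ≡ 57b (mod 79). Because gcd(57, 79) = 1, we may cancel 57 to get a ≡ b (mod 79).
We now compute 57⁻¹ mod 79 explicitly. Euclid's algorithm: 79 = 1·57 + 22, 57 = 2·22 + 13, 22 = 1·13 + 9, 13 = 1·9 + 4, 9 = 2·4 + 1; back-substituting gives 1 = 61·57 − 44·79, so 57⁻¹ ≡ 61 (mod 79).
Then y ↦ 61(y − 9) is a two-sided inverse to ψ, so every y ∈ ℤ_{79} has a preimage.
Hence ψ is bijective.
Since ψ is bijective, we compute ψ⁻¹(63): solve 57x + 9 ≡ 63 (mod 79), i.e. 57x ≡ 54 (mod 79).
Multiplying by 57⁻¹ = 61 gives x ≡ 61·54 = 3294 = 41·79 + 55 ≡ 55 (mod 79).
Check: ψ(55) = 57·55 + 9 = 3144 = 39·79 + 63 ≡ 63 (mod 79).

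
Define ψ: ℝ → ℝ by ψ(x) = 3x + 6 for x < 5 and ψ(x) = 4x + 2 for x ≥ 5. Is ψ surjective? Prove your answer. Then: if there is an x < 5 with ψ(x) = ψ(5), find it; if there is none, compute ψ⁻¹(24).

11/2

Both pieces are strictly increasing (slopes 3 and 4), so each is injective on its own interval.
The left piece maps (−∞, 5) onto (−∞, 21); the right piece maps [5, ∞) onto [22, ∞).
The union (−∞, 21) ∪ [22, ∞) omits the interval between 21 and 22; in particular 21 has no preimage. So ψ is not surjective.
Because the two images are disjoint, no x < 5 has ψ(x) = ψ(5), so we compute ψ⁻¹(24): 24 lies in [22, ∞), so solve 4x + 2 = 24: x = (24 − 2)/4 = 11/2.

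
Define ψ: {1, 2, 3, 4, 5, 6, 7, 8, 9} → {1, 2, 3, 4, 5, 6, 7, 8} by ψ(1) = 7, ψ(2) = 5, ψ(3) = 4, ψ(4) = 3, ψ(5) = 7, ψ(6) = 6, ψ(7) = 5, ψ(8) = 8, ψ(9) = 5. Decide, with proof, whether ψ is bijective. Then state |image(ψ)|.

6

ψ(1) = 7 = ψ(5) with 1 ≠ 5, so ψ is not injective, hence not bijective.
The image of ψ is {3, 4, 5, 6, 7, 8}, which has 6 elements.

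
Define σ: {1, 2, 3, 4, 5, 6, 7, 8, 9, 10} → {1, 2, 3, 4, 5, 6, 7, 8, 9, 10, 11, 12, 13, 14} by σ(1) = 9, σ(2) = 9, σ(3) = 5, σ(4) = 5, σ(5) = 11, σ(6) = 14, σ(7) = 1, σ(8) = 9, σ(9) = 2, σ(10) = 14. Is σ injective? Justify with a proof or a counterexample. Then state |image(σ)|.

6

σ(1) = 9 = σ(2) with 1 ≠ 2, so σ is not injective.
The image of σ is {1, 2, 5, 9, 11, 14}, which has 6 elements.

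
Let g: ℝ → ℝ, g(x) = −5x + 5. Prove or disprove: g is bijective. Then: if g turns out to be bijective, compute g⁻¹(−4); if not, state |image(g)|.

Suppose g(a) = g(b). Then −5a + 5 = −5b + 5, hence −5a = −5b, thus a = b.
For any y ∈ ℝ, x = (y − 5)/(−5) satisfies g(x) = y.
Thus g is bijective.
Since g is bijective, we compute g⁻¹(−4) = (−4 − 5)/(−5) = 9/5.

9/5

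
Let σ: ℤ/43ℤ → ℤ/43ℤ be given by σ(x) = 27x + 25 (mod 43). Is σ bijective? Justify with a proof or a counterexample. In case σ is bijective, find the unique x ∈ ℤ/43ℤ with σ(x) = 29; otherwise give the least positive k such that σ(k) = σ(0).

32

By definition, σ is injective when σ(u) = σ(v) forces u = v.
If σ(u) = σ(v), then 27u ≡ 27v (mod 43). Because gcd(27, 43) = 1, we may cancel 27 to get u ≡ v (mod 43).
We now compute 27⁻¹ mod 43 explicitly. Euclid's algorithm: 43 = 1·27 + 16, 27 = 1·16 + 11, 16 = 1·11 + 5, 11 = 2·5 + 1; back-substituting gives 1 = 8·27 − 5·43, so 27⁻¹ ≡ 8 (mod 43).
For any y ∈ ℤ/43ℤ, x = 8(y − 25) mod 43 satisfies σ(x) = 27·8(y − 25) + 25 ≡ y (since 27·8 ≡ 1 mod 43). So every y has a preimage.
Hence σ is bijective.
Since σ is bijective, we find σ⁻¹(29): we need 27x ≡ 29 − 25 ≡ 4 (mod 43). Using 27⁻¹ = 8: x ≡ 8·4 = 32, so x = 32.
Check: σ(32) = 27·32 + 25 = 889 = 20·43 + 29 ≡ 29 (mod 43).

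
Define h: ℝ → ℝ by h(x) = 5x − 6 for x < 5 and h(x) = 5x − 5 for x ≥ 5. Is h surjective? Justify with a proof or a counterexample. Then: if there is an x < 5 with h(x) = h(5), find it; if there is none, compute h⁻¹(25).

Both pieces are strictly increasing (slopes 5 and 5), so each is injective on its own interval.
The left piece maps (−∞, 5) onto (−∞, 19); the right piece maps [5, ∞) onto [20, ∞).
The union (−∞, 19) ∪ [20, ∞) omits the interval between 19 and 20; in particular 19 has no preimage. So h is not surjective.
Because the two images are disjoint, no x < 5 has h(x) = h(5), so we compute h⁻¹(25): 25 lies in [20, ∞), so solve 5x − 5 = 25: x = (25 + 5)/5 = 6.

6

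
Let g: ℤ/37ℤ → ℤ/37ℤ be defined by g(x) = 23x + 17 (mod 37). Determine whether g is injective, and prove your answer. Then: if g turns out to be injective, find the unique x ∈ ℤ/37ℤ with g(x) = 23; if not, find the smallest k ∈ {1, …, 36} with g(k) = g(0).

Suppose g(u) = g(v) in ℤ/37ℤ. Then 23u + 17 ≡ 23v + 17 (mod 37), hence 23(u − v) ≡ 0 (mod 37).
Since gcd(23, 37) = 1, 23 is invertible modulo 37, thus u − v ≡ 0 (mod 37), i.e. u = v.
Hence g is injective.
We now compute 23⁻¹ mod 37 explicitly. Euclid's algorithm: 37 = 1·23 + 14, 23 = 1·14 + 9, 14 = 1·9 + 5, 9 = 1·5 + 4, 5 = 1·4 + 1; back-substituting gives 1 = 29·23 − 18·37, so 23⁻¹ ≡ 29 (mod 37).
Since g is injective, we compute g⁻¹(23): solve 23x + 17 ≡ 23 (mod 37), i.e. 23x ≡ 6 (mod 37).
Multiplying by 23⁻¹ = 29 gives x ≡ 29·6 = 174 = 4·37 + 26 ≡ 26 (mod 37).
Check: g(26) = 23·26 + 17 = 615 = 16·37 + 23 ≡ 23 (mod 37).

26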